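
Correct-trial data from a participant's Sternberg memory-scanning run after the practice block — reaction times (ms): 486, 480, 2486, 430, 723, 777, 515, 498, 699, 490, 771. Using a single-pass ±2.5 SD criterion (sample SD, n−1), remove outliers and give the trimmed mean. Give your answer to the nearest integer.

n = 11, ΣRT = 8355, M = 759.545
Σ(x−M)² = 3448518.73; s = √(3448518.73/10) = 587.241
Cutoffs: 759.545 ± 2.5·587.241 → [-708.6, 2227.6]
Outside: 2486 → excluded.
Retained (n=10): Σ = 5869, mean = 5869/10 = 586.900

587 ms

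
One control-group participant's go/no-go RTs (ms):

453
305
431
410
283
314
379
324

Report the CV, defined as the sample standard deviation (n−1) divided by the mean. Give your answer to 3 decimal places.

0.177

n = 8, Σ = 2899, M = 362.3750
Σ(x−M)² = 28871.875; s = √(28871.875/7) = 64.2227
CV = 64.2227 / 362.3750 = 0.17723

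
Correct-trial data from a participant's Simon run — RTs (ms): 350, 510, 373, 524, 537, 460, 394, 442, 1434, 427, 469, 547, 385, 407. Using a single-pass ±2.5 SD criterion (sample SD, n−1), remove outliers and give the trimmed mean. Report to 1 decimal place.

448.1 ms

n = 14, ΣRT = 7259, M = 518.500
Σ(x−M)² = 954811.50; s = √(954811.50/13) = 271.011
Cutoffs: 518.500 ± 2.5·271.011 → [-159.0, 1196.0]
Outside: 1434 → excluded.
Retained (n=13): Σ = 5825, mean = 5825/13 = 448.077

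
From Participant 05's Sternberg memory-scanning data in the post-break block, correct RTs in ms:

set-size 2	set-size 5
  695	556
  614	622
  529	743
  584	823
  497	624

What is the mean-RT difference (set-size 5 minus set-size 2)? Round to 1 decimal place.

M(set-size 2) = 2919/5 = 583.800
M(set-size 5) = 3368/5 = 673.600
Difference = 673.600 − 583.800 = 89.800 ms

89.8 ms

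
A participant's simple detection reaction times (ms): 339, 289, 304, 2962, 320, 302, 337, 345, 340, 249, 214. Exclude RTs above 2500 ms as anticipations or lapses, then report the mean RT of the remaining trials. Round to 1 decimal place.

Excluded: 2962
Retained (n=10): Σ = 3039
Mean = 3039/10 = 303.9000

303.9 ms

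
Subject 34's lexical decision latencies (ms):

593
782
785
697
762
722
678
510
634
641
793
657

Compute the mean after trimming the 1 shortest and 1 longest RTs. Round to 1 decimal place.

Sorted: 510, 593, 634, 641, 657, 678, 697, 722, 762, 782, 785, 793
Drop lowest 1 (510) and highest 1 (793)
Remaining (n=10): Σ = 6951, mean = 6951/10 = 695.100

695.1 ms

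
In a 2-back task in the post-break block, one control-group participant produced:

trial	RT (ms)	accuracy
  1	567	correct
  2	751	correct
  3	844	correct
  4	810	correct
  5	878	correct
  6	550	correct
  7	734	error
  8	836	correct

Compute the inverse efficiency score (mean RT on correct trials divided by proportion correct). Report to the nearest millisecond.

855 ms

Correct trials (n=7): 567, 751, 844, 810, 878, 550, 836
Mean correct RT = 5236/7 = 748.0000 ms
Proportion correct = 7/8
IES = 748.0000 / (7/8) = 854.857 ms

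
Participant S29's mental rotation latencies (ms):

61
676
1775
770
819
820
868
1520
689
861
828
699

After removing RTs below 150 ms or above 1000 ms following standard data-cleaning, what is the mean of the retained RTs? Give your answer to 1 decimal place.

781.1 ms

Excluded: 61, 1520, 1775
Retained (n=9): Σ = 7030
Mean = 7030/9 = 781.1111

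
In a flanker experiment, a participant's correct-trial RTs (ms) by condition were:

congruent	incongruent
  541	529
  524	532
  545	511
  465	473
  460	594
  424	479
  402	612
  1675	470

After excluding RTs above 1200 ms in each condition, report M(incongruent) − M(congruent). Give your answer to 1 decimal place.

congruent: exclude 1675
M(congruent) = 3361/7 = 480.143
M(incongruent) = 4200/8 = 525.000
Difference = 525.000 − 480.143 = 44.857 ms

44.9 ms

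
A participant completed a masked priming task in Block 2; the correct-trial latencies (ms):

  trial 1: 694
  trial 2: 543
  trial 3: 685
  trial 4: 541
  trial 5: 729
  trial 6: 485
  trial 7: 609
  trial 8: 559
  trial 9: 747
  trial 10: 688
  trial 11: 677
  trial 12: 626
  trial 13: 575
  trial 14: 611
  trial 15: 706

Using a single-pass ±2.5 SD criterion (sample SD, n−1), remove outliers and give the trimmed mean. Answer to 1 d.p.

631.7 ms

n = 15, ΣRT = 9475, M = 631.667
Σ(x−M)² = 87317.33; s = √(87317.33/14) = 78.974
Cutoffs: 631.667 ± 2.5·78.974 → [434.2, 829.1]
No RTs fall outside the cutoffs; all 15 retained. Mean = 9475/15 = 631.667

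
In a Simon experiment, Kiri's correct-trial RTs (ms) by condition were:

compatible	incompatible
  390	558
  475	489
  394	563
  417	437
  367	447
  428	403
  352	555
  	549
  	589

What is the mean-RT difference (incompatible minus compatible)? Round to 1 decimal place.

M(compatible) = 2823/7 = 403.286
M(incompatible) = 4590/9 = 510.000
Difference = 510.000 − 403.286 = 106.714 ms

106.7 ms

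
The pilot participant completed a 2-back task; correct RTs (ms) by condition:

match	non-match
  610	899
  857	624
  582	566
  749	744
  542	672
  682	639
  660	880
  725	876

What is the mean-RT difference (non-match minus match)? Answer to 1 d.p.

M(match) = 5407/8 = 675.875
M(non-match) = 5900/8 = 737.500
Difference = 737.500 − 675.875 = 61.625 ms

61.6 ms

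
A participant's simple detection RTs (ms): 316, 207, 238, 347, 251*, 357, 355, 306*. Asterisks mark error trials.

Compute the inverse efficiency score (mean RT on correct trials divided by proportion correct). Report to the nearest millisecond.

Correct trials (n=6): 316, 207, 238, 347, 357, 355
Mean correct RT = 1820/6 = 303.3333 ms
Proportion correct = 6/8
IES = 303.3333 / (6/8) = 404.444 ms

404 ms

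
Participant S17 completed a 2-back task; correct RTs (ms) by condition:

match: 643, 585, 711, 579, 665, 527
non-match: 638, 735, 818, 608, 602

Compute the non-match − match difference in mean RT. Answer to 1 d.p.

61.9 ms

M(match) = 3710/6 = 618.333
M(non-match) = 3401/5 = 680.200
Difference = 680.200 − 618.333 = 61.867 ms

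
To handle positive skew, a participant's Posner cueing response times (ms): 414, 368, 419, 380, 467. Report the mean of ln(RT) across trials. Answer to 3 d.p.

ln(RT): 6.0259, 5.9081, 6.0379, 5.9402, 6.1463
Σ ln(RT) = 30.0583
Mean = 30.0583/5 = 6.01166

6.012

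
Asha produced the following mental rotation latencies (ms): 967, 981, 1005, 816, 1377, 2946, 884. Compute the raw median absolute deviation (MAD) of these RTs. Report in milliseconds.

Sorted: 816, 884, 967, 981, 1005, 1377, 2946 → median = 981
|x − 981|: 14, 0, 24, 165, 396, 1965, 97
Sorted deviations: 0, 14, 24, 97, 165, 396, 1965 → MAD = 97

97 ms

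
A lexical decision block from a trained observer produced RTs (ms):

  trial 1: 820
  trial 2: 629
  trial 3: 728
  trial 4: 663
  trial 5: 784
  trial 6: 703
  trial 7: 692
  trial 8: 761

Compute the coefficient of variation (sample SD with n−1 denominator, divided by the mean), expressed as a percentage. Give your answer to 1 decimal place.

n = 8, Σ = 5780, M = 722.5000
Σ(x−M)² = 28394.000; s = √(28394.000/7) = 63.6890
CV = 63.6890 / 722.5000 = 0.08815 = 8.815%

8.8%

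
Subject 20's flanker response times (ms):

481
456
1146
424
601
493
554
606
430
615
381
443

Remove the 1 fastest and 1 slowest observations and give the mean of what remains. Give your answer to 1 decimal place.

Sorted: 381, 424, 430, 443, 456, 481, 493, 554, 601, 606, 615, 1146
Drop lowest 1 (381) and highest 1 (1146)
Remaining (n=10): Σ = 5103, mean = 5103/10 = 510.300

510.3 ms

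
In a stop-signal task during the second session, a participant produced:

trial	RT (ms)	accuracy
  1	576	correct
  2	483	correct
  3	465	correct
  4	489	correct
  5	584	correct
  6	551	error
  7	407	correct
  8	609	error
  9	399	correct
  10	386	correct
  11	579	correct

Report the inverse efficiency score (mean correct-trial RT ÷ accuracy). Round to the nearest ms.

Correct trials (n=9): 576, 483, 465, 489, 584, 407, 399, 386, 579
Mean correct RT = 4368/9 = 485.3333 ms
Proportion correct = 9/11
IES = 485.3333 / (9/11) = 593.185 ms

593 ms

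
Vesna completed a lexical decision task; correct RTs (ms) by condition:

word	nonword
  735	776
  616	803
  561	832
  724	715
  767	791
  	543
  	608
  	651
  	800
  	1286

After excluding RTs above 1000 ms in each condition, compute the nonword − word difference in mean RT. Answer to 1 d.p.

nonword: exclude 1286
M(word) = 3403/5 = 680.600
M(nonword) = 6519/9 = 724.333
Difference = 724.333 − 680.600 = 43.733 ms

43.7 ms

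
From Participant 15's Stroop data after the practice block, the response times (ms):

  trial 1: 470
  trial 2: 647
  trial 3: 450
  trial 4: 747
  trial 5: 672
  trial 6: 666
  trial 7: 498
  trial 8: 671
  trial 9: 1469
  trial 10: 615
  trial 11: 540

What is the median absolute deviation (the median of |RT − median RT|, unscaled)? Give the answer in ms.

100 ms

Sorted: 450, 470, 498, 540, 615, 647, 666, 671, 672, 747, 1469 → median = 647
|x − 647|: 177, 0, 197, 100, 25, 19, 149, 24, 822, 32, 107
Sorted deviations: 0, 19, 24, 25, 32, 100, 107, 149, 177, 197, 822 → MAD = 100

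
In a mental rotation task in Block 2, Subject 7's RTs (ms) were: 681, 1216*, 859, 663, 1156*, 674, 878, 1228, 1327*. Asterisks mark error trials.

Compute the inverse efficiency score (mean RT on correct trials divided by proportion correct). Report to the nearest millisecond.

1246 ms

Correct trials (n=6): 681, 859, 663, 674, 878, 1228
Mean correct RT = 4983/6 = 830.5000 ms
Proportion correct = 6/9
IES = 830.5000 / (6/9) = 1245.750 ms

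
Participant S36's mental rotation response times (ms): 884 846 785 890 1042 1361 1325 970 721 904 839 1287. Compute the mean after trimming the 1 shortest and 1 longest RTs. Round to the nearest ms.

Sorted: 721, 785, 839, 846, 884, 890, 904, 970, 1042, 1287, 1325, 1361
Drop lowest 1 (721) and highest 1 (1361)
Remaining (n=10): Σ = 9772, mean = 9772/10 = 977.200

977 ms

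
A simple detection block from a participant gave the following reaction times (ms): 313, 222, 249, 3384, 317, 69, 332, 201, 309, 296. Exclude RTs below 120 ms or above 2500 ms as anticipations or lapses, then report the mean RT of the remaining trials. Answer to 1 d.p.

Excluded: 69, 3384
Retained (n=8): Σ = 2239
Mean = 2239/8 = 279.8750

279.9 ms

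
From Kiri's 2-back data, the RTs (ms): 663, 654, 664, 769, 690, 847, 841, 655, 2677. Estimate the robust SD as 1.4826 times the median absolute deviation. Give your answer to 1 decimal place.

53.4 ms

Sorted: 654, 655, 663, 664, 690, 769, 841, 847, 2677 → median = 690
|x − 690| sorted: 0, 26, 27, 35, 36, 79, 151, 157, 1987 → MAD = 36
Robust SD ≈ 1.4826 × 36 = 53.374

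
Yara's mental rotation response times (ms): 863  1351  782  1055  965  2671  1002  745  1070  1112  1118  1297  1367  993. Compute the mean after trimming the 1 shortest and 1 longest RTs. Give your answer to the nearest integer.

1081 ms

Sorted: 745, 782, 863, 965, 993, 1002, 1055, 1070, 1112, 1118, 1297, 1351, 1367, 2671
Drop lowest 1 (745) and highest 1 (2671)
Remaining (n=12): Σ = 12975, mean = 12975/12 = 1081.250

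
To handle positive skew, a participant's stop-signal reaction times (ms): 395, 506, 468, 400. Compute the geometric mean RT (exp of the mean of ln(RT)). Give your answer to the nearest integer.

440 ms

ln(RT): 5.9789, 6.2265, 6.1485, 5.9915
Mean ln(RT) = 24.3454/4 = 6.08634
Geometric mean = exp(6.08634) = 439.81 ms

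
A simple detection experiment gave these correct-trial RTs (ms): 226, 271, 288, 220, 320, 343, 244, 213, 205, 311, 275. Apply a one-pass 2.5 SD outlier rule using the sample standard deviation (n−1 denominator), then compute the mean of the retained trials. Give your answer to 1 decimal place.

n = 11, ΣRT = 2916, M = 265.091
Σ(x−M)² = 22180.91; s = √(22180.91/10) = 47.097
Cutoffs: 265.091 ± 2.5·47.097 → [147.3, 382.8]
No RTs fall outside the cutoffs; all 11 retained. Mean = 2916/11 = 265.091

265.1 ms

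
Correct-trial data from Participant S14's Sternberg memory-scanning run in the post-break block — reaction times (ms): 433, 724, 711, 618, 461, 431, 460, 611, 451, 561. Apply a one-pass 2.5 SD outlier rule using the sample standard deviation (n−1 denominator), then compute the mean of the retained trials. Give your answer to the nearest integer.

n = 10, ΣRT = 5461, M = 546.100
Σ(x−M)² = 118182.90; s = √(118182.90/9) = 114.592
Cutoffs: 546.100 ± 2.5·114.592 → [259.6, 832.6]
No RTs fall outside the cutoffs; all 10 retained. Mean = 5461/10 = 546.100

546 ms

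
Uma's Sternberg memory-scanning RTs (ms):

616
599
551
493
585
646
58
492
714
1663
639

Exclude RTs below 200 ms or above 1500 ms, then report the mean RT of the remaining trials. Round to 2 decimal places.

592.78 ms

Excluded: 58, 1663
Retained (n=9): Σ = 5335
Mean = 5335/9 = 592.7778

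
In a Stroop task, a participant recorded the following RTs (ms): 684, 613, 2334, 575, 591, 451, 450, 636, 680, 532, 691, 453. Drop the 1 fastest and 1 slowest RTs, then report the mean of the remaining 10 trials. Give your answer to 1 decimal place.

Sorted: 450, 451, 453, 532, 575, 591, 613, 636, 680, 684, 691, 2334
Drop lowest 1 (450) and highest 1 (2334)
Remaining (n=10): Σ = 5906, mean = 5906/10 = 590.600

590.6 ms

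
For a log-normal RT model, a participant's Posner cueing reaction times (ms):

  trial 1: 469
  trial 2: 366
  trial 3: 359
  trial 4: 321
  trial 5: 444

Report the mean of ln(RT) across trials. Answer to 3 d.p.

ln(RT): 6.1506, 5.9026, 5.8833, 5.7714, 6.0958
Σ ln(RT) = 29.8038
Mean = 29.8038/5 = 5.96076

5.961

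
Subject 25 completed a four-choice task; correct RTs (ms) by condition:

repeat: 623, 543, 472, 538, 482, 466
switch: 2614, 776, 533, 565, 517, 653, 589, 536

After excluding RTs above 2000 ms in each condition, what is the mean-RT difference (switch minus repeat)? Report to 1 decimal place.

switch: exclude 2614
M(repeat) = 3124/6 = 520.667
M(switch) = 4169/7 = 595.571
Difference = 595.571 − 520.667 = 74.905 ms

74.9 ms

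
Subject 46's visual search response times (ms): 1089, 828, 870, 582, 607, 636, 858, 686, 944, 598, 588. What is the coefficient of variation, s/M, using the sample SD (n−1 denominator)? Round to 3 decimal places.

0.230

n = 11, Σ = 8286, M = 753.2727
Σ(x−M)² = 299700.182; s = √(299700.182/10) = 173.1185
CV = 173.1185 / 753.2727 = 0.22982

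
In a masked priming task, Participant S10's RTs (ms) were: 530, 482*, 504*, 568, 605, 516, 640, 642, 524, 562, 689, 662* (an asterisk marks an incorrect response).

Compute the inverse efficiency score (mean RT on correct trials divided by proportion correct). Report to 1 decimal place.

Correct trials (n=9): 530, 568, 605, 516, 640, 642, 524, 562, 689
Mean correct RT = 5276/9 = 586.2222 ms
Proportion correct = 9/12
IES = 586.2222 / (9/12) = 781.630 ms

781.6 ms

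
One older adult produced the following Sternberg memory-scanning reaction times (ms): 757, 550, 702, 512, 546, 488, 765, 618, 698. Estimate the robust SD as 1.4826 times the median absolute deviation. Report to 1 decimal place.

Sorted: 488, 512, 546, 550, 618, 698, 702, 757, 765 → median = 618
|x − 618| sorted: 0, 68, 72, 80, 84, 106, 130, 139, 147 → MAD = 84
Robust SD ≈ 1.4826 × 84 = 124.538

124.5 ms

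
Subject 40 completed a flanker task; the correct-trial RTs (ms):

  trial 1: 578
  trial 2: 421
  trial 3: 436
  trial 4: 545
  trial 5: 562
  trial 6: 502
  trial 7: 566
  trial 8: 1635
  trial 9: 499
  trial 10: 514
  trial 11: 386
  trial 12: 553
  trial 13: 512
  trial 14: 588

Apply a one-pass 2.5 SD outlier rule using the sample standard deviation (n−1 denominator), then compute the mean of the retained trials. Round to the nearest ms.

n = 14, ΣRT = 8297, M = 592.643
Σ(x−M)² = 1218607.21; s = √(1218607.21/13) = 306.168
Cutoffs: 592.643 ± 2.5·306.168 → [-172.8, 1358.1]
Outside: 1635 → excluded.
Retained (n=13): Σ = 6662, mean = 6662/13 = 512.462

512 ms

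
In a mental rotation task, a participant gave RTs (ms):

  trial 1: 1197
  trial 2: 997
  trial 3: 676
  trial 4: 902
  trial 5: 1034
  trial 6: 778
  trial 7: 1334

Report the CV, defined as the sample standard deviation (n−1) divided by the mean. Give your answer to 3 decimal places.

0.232

n = 7, Σ = 6918, M = 988.2857
Σ(x−M)² = 314433.429; s = √(314433.429/6) = 228.9226
CV = 228.9226 / 988.2857 = 0.23164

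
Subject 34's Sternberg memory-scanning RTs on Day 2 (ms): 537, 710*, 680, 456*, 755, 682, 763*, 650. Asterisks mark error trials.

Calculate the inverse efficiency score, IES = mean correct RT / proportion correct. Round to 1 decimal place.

Correct trials (n=5): 537, 680, 755, 682, 650
Mean correct RT = 3304/5 = 660.8000 ms
Proportion correct = 5/8
IES = 660.8000 / (5/8) = 1057.280 ms

1057.3 ms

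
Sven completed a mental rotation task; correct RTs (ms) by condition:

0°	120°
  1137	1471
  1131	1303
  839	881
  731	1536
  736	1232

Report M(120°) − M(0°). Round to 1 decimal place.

M(0°) = 4574/5 = 914.800
M(120°) = 6423/5 = 1284.600
Difference = 1284.600 − 914.800 = 369.800 ms

369.8 ms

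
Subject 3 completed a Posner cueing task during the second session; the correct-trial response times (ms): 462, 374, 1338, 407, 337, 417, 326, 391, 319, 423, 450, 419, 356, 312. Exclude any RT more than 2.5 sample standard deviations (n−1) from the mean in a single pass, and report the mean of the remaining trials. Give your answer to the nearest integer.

n = 14, ΣRT = 6331, M = 452.214
Σ(x−M)² = 875690.36; s = √(875690.36/13) = 259.540
Cutoffs: 452.214 ± 2.5·259.540 → [-196.6, 1101.1]
Outside: 1338 → excluded.
Retained (n=13): Σ = 4993, mean = 4993/13 = 384.077

384 ms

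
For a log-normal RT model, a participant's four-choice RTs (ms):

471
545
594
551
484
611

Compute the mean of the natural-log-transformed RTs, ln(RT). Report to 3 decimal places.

6.292

ln(RT): 6.1549, 6.3008, 6.3869, 6.3117, 6.1821, 6.4151
Σ ln(RT) = 37.7514
Mean = 37.7514/6 = 6.29191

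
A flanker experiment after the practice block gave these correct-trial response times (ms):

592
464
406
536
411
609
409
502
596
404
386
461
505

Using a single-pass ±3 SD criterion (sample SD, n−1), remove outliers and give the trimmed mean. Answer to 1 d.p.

n = 13, ΣRT = 6281, M = 483.154
Σ(x−M)² = 77263.69; s = √(77263.69/12) = 80.241
Cutoffs: 483.154 ± 3·80.241 → [242.4, 723.9]
No RTs fall outside the cutoffs; all 13 retained. Mean = 6281/13 = 483.154

483.2 ms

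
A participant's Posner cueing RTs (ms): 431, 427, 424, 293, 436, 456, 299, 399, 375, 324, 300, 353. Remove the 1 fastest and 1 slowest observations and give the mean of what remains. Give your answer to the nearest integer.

Sorted: 293, 299, 300, 324, 353, 375, 399, 424, 427, 431, 436, 456
Drop lowest 1 (293) and highest 1 (456)
Remaining (n=10): Σ = 3768, mean = 3768/10 = 376.800

377 ms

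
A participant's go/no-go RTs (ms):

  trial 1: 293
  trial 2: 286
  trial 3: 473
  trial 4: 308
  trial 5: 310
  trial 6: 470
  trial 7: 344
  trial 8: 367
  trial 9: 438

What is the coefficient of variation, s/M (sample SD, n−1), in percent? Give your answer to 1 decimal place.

20.8%

n = 9, Σ = 3289, M = 365.4444
Σ(x−M)² = 46160.222; s = √(46160.222/8) = 75.9607
CV = 75.9607 / 365.4444 = 0.20786 = 20.786%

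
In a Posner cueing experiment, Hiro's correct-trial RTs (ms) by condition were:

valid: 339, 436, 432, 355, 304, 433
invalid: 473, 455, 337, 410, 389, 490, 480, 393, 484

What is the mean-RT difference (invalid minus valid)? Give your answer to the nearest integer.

51 ms

M(valid) = 2299/6 = 383.167
M(invalid) = 3911/9 = 434.556
Difference = 434.556 − 383.167 = 51.389 ms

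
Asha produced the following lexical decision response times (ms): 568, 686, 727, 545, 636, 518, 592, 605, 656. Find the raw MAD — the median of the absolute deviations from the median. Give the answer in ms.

51 ms

Sorted: 518, 545, 568, 592, 605, 636, 656, 686, 727 → median = 605
|x − 605|: 37, 81, 122, 60, 31, 87, 13, 0, 51
Sorted deviations: 0, 13, 31, 37, 51, 60, 81, 87, 122 → MAD = 51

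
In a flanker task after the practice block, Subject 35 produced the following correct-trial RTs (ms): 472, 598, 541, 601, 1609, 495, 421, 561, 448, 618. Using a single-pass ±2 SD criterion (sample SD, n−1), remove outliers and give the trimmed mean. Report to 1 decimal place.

n = 10, ΣRT = 6364, M = 636.400
Σ(x−M)² = 1092716.40; s = √(1092716.40/9) = 348.444
Cutoffs: 636.400 ± 2·348.444 → [-60.5, 1333.3]
Outside: 1609 → excluded.
Retained (n=9): Σ = 4755, mean = 4755/9 = 528.333

528.3 ms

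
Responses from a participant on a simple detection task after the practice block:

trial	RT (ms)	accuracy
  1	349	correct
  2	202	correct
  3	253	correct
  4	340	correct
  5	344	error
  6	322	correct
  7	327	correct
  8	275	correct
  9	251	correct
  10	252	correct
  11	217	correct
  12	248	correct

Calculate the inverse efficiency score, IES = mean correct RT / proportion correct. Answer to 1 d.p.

Correct trials (n=11): 349, 202, 253, 340, 322, 327, 275, 251, 252, 217, 248
Mean correct RT = 3036/11 = 276.0000 ms
Proportion correct = 11/12
IES = 276.0000 / (11/12) = 301.091 ms

301.1 ms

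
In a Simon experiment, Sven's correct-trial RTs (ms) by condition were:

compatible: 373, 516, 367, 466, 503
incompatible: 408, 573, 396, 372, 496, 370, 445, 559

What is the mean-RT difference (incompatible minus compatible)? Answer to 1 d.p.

M(compatible) = 2225/5 = 445.000
M(incompatible) = 3619/8 = 452.375
Difference = 452.375 − 445.000 = 7.375 ms

7.4 ms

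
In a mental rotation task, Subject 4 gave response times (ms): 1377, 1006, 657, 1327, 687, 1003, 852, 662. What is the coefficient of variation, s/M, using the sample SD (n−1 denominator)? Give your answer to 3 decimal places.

0.304

n = 8, Σ = 7571, M = 946.3750
Σ(x−M)² = 577863.875; s = √(577863.875/7) = 287.3186
CV = 287.3186 / 946.3750 = 0.30360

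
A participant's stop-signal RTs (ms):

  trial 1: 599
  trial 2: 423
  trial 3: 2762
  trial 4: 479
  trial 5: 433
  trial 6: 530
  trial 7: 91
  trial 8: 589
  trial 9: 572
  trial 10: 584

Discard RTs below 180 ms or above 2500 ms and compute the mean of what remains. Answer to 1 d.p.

Excluded: 91, 2762
Retained (n=8): Σ = 4209
Mean = 4209/8 = 526.1250

526.1 ms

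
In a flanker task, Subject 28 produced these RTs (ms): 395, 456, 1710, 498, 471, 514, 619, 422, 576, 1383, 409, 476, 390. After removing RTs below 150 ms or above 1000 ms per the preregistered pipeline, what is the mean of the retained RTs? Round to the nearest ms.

Excluded: 1383, 1710
Retained (n=11): Σ = 5226
Mean = 5226/11 = 475.0909

475 ms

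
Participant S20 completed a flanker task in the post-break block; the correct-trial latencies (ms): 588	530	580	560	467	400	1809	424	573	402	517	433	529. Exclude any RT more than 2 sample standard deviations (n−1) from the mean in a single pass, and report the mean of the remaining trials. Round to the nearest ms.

n = 13, ΣRT = 7812, M = 600.923
Σ(x−M)² = 1637130.92; s = √(1637130.92/12) = 369.361
Cutoffs: 600.923 ± 2·369.361 → [-137.8, 1339.6]
Outside: 1809 → excluded.
Retained (n=12): Σ = 6003, mean = 6003/12 = 500.250

500 ms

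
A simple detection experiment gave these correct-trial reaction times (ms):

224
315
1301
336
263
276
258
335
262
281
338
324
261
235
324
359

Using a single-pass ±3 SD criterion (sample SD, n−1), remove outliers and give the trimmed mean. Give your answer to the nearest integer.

n = 16, ΣRT = 5692, M = 355.750
Σ(x−M)² = 978131.00; s = √(978131.00/15) = 255.360
Cutoffs: 355.750 ± 3·255.360 → [-410.3, 1121.8]
Outside: 1301 → excluded.
Retained (n=15): Σ = 4391, mean = 4391/15 = 292.733

293 ms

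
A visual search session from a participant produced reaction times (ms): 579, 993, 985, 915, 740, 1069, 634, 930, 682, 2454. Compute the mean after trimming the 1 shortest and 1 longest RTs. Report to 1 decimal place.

Sorted: 579, 634, 682, 740, 915, 930, 985, 993, 1069, 2454
Drop lowest 1 (579) and highest 1 (2454)
Remaining (n=8): Σ = 6948, mean = 6948/8 = 868.500

868.5 ms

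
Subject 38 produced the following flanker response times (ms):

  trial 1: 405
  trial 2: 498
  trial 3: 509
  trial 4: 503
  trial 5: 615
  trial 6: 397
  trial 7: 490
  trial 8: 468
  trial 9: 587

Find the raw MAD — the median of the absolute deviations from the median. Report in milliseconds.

30 ms

Sorted: 397, 405, 468, 490, 498, 503, 509, 587, 615 → median = 498
|x − 498|: 93, 0, 11, 5, 117, 101, 8, 30, 89
Sorted deviations: 0, 5, 8, 11, 30, 89, 93, 101, 117 → MAD = 30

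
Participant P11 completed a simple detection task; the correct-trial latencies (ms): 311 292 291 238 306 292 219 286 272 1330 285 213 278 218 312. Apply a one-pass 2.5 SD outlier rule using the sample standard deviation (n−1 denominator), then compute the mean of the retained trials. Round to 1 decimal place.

n = 15, ΣRT = 5143, M = 342.867
Σ(x−M)² = 1060233.73; s = √(1060233.73/14) = 275.193
Cutoffs: 342.867 ± 2.5·275.193 → [-345.1, 1030.8]
Outside: 1330 → excluded.
Retained (n=14): Σ = 3813, mean = 3813/14 = 272.357

272.4 ms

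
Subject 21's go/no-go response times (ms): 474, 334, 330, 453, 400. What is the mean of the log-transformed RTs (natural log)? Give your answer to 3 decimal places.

5.976

ln(RT): 6.1612, 5.8111, 5.7991, 6.1159, 5.9915
Σ ln(RT) = 29.8788
Mean = 29.8788/5 = 5.97576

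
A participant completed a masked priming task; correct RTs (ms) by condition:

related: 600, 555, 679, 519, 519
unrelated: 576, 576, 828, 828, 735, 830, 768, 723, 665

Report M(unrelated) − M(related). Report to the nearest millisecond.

151 ms

M(related) = 2872/5 = 574.400
M(unrelated) = 6529/9 = 725.444
Difference = 725.444 − 574.400 = 151.044 ms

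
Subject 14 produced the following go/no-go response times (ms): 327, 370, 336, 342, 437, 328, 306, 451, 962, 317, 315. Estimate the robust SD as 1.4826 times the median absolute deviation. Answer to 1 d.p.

31.1 ms

Sorted: 306, 315, 317, 327, 328, 336, 342, 370, 437, 451, 962 → median = 336
|x − 336| sorted: 0, 6, 8, 9, 19, 21, 30, 34, 101, 115, 626 → MAD = 21
Robust SD ≈ 1.4826 × 21 = 31.135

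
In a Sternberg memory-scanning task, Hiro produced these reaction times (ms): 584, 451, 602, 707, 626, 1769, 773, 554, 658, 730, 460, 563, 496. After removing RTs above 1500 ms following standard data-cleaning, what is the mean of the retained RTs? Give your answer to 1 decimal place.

600.3 ms

Excluded: 1769
Retained (n=12): Σ = 7204
Mean = 7204/12 = 600.3333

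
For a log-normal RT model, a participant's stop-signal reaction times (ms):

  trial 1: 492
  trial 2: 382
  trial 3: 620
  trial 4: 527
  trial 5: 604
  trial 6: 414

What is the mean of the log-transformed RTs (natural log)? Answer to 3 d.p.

ln(RT): 6.1985, 5.9454, 6.4297, 6.2672, 6.4036, 6.0259
Σ ln(RT) = 37.2703
Mean = 37.2703/6 = 6.21171

6.212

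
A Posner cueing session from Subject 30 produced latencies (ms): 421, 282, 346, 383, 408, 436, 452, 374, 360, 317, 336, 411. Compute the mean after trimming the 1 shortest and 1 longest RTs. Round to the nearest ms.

379 ms

Sorted: 282, 317, 336, 346, 360, 374, 383, 408, 411, 421, 436, 452
Drop lowest 1 (282) and highest 1 (452)
Remaining (n=10): Σ = 3792, mean = 3792/10 = 379.200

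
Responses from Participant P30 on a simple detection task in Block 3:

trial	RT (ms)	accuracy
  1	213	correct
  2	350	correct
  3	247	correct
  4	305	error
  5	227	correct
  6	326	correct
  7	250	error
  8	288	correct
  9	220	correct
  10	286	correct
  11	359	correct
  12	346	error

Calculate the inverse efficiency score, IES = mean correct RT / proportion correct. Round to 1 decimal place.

372.7 ms

Correct trials (n=9): 213, 350, 247, 227, 326, 288, 220, 286, 359
Mean correct RT = 2516/9 = 279.5556 ms
Proportion correct = 9/12
IES = 279.5556 / (9/12) = 372.741 ms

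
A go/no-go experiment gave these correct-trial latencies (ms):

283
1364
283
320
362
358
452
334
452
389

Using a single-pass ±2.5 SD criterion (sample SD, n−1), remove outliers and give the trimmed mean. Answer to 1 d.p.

n = 10, ΣRT = 4597, M = 459.700
Σ(x−M)² = 940526.10; s = √(940526.10/9) = 323.269
Cutoffs: 459.700 ± 2.5·323.269 → [-348.5, 1267.9]
Outside: 1364 → excluded.
Retained (n=9): Σ = 3233, mean = 3233/9 = 359.222

359.2 ms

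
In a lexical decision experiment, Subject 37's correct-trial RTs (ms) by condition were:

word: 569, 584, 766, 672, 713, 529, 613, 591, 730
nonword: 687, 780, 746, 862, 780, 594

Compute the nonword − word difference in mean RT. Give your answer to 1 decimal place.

M(word) = 5767/9 = 640.778
M(nonword) = 4449/6 = 741.500
Difference = 741.500 − 640.778 = 100.722 ms

100.7 ms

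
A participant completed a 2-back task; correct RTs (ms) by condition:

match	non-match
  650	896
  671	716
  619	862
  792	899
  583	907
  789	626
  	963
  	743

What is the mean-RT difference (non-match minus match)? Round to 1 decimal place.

M(match) = 4104/6 = 684.000
M(non-match) = 6612/8 = 826.500
Difference = 826.500 − 684.000 = 142.500 ms

142.5 ms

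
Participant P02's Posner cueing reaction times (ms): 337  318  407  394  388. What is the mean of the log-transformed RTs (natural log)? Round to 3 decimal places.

ln(RT): 5.8201, 5.7621, 6.0088, 5.9764, 5.9610
Σ ln(RT) = 29.5283
Mean = 29.5283/5 = 5.90566

5.906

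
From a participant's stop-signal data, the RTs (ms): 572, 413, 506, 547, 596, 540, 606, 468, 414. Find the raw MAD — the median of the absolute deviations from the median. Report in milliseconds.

Sorted: 413, 414, 468, 506, 540, 547, 572, 596, 606 → median = 540
|x − 540|: 32, 127, 34, 7, 56, 0, 66, 72, 126
Sorted deviations: 0, 7, 32, 34, 56, 66, 72, 126, 127 → MAD = 56

56 ms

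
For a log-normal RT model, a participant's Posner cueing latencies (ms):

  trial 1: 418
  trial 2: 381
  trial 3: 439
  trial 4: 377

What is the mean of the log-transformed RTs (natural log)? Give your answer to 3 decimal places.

ln(RT): 6.0355, 5.9428, 6.0845, 5.9322
Σ ln(RT) = 23.9950
Mean = 23.9950/4 = 5.99876

5.999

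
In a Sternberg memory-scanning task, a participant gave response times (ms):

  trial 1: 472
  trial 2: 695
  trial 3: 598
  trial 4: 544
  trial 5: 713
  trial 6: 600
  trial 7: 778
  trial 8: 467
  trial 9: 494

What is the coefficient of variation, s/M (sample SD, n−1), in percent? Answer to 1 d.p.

18.9%

n = 9, Σ = 5361, M = 595.6667
Σ(x−M)² = 101758.000; s = √(101758.000/8) = 112.7819
CV = 112.7819 / 595.6667 = 0.18934 = 18.934%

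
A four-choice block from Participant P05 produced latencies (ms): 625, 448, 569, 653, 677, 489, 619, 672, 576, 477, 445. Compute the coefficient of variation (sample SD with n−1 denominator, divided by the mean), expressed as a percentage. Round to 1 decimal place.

n = 11, Σ = 6250, M = 568.1818
Σ(x−M)² = 79887.636; s = √(79887.636/10) = 89.3799
CV = 89.3799 / 568.1818 = 0.15731 = 15.731%

15.7%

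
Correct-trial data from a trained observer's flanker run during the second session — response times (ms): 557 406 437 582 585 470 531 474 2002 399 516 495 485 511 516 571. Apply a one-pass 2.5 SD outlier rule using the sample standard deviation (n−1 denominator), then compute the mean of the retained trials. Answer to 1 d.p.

502.3 ms

n = 16, ΣRT = 9537, M = 596.062
Σ(x−M)² = 2157020.94; s = √(2157020.94/15) = 379.212
Cutoffs: 596.062 ± 2.5·379.212 → [-352.0, 1544.1]
Outside: 2002 → excluded.
Retained (n=15): Σ = 7535, mean = 7535/15 = 502.333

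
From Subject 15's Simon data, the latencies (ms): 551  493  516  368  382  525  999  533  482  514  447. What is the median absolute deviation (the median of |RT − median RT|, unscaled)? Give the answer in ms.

32 ms

Sorted: 368, 382, 447, 482, 493, 514, 516, 525, 533, 551, 999 → median = 514
|x − 514|: 37, 21, 2, 146, 132, 11, 485, 19, 32, 0, 67
Sorted deviations: 0, 2, 11, 19, 21, 32, 37, 67, 132, 146, 485 → MAD = 32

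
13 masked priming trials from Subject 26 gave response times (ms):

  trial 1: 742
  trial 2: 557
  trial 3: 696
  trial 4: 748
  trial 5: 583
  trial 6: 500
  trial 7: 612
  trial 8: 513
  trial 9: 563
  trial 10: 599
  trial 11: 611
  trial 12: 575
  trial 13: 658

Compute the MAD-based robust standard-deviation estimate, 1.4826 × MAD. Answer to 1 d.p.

62.3 ms

Sorted: 500, 513, 557, 563, 575, 583, 599, 611, 612, 658, 696, 742, 748 → median = 599
|x − 599| sorted: 0, 12, 13, 16, 24, 36, 42, 59, 86, 97, 99, 143, 149 → MAD = 42
Robust SD ≈ 1.4826 × 42 = 62.269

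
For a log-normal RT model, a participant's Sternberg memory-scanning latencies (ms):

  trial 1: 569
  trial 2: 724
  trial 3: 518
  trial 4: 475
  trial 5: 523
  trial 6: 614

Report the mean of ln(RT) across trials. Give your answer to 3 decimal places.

6.337

ln(RT): 6.3439, 6.5848, 6.2500, 6.1633, 6.2596, 6.4200
Σ ln(RT) = 38.0215
Mean = 38.0215/6 = 6.33692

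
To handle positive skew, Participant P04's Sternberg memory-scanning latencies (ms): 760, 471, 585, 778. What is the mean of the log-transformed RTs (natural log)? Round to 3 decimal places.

6.454

ln(RT): 6.6333, 6.1549, 6.3716, 6.6567
Σ ln(RT) = 25.8165
Mean = 25.8165/4 = 6.45413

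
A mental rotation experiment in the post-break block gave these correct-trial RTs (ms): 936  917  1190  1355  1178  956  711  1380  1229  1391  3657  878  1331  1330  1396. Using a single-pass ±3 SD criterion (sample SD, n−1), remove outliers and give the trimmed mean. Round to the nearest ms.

1156 ms

n = 15, ΣRT = 19835, M = 1322.333
Σ(x−M)² = 6531301.33; s = √(6531301.33/14) = 683.024
Cutoffs: 1322.333 ± 3·683.024 → [-726.7, 3371.4]
Outside: 3657 → excluded.
Retained (n=14): Σ = 16178, mean = 16178/14 = 1155.571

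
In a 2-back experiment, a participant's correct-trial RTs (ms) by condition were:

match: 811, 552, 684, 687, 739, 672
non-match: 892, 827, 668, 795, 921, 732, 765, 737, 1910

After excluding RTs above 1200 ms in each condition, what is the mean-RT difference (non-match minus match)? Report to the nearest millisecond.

101 ms

non-match: exclude 1910
M(match) = 4145/6 = 690.833
M(non-match) = 6337/8 = 792.125
Difference = 792.125 − 690.833 = 101.292 ms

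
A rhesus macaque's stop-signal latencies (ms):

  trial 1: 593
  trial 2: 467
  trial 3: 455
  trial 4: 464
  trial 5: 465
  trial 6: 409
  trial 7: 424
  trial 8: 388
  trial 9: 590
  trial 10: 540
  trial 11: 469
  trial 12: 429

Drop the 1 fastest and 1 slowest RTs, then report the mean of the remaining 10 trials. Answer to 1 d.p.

471.2 ms

Sorted: 388, 409, 424, 429, 455, 464, 465, 467, 469, 540, 590, 593
Drop lowest 1 (388) and highest 1 (593)
Remaining (n=10): Σ = 4712, mean = 4712/10 = 471.200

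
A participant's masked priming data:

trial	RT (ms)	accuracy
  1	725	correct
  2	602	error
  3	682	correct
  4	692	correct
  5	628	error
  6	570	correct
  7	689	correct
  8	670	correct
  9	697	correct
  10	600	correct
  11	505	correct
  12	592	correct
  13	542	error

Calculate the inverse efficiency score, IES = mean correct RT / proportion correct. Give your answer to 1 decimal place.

Correct trials (n=10): 725, 682, 692, 570, 689, 670, 697, 600, 505, 592
Mean correct RT = 6422/10 = 642.2000 ms
Proportion correct = 10/13
IES = 642.2000 / (10/13) = 834.860 ms

834.9 ms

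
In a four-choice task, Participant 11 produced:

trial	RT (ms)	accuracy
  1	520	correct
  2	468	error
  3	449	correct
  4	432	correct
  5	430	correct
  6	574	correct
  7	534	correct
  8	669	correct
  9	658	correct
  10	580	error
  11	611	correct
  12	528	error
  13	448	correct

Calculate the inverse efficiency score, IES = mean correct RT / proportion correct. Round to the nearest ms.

Correct trials (n=10): 520, 449, 432, 430, 574, 534, 669, 658, 611, 448
Mean correct RT = 5325/10 = 532.5000 ms
Proportion correct = 10/13
IES = 532.5000 / (10/13) = 692.250 ms

692 ms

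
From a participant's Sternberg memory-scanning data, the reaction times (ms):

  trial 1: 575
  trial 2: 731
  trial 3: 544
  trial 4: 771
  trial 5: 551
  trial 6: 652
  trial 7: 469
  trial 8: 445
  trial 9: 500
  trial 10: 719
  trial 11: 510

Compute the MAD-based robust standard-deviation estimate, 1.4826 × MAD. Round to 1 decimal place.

121.6 ms

Sorted: 445, 469, 500, 510, 544, 551, 575, 652, 719, 731, 771 → median = 551
|x − 551| sorted: 0, 7, 24, 41, 51, 82, 101, 106, 168, 180, 220 → MAD = 82
Robust SD ≈ 1.4826 × 82 = 121.573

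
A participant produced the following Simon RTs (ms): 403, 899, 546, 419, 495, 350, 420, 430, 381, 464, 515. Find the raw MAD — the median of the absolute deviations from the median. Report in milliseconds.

Sorted: 350, 381, 403, 419, 420, 430, 464, 495, 515, 546, 899 → median = 430
|x − 430|: 27, 469, 116, 11, 65, 80, 10, 0, 49, 34, 85
Sorted deviations: 0, 10, 11, 27, 34, 49, 65, 80, 85, 116, 469 → MAD = 49

49 ms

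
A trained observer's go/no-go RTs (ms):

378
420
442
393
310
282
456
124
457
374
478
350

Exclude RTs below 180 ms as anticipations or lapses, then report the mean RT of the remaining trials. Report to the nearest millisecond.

Excluded: 124
Retained (n=11): Σ = 4340
Mean = 4340/11 = 394.5455

395 ms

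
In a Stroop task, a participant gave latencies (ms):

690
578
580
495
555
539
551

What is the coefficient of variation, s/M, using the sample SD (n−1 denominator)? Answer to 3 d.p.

0.106

n = 7, Σ = 3988, M = 569.7143
Σ(x−M)² = 21735.429; s = √(21735.429/6) = 60.1878
CV = 60.1878 / 569.7143 = 0.10565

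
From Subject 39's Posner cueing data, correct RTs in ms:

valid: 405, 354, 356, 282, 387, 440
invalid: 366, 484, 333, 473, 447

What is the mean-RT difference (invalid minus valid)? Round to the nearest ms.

50 ms

M(valid) = 2224/6 = 370.667
M(invalid) = 2103/5 = 420.600
Difference = 420.600 − 370.667 = 49.933 ms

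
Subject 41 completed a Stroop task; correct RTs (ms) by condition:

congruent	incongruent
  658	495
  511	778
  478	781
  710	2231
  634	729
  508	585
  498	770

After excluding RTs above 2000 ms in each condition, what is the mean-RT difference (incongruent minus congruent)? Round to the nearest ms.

119 ms

incongruent: exclude 2231
M(congruent) = 3997/7 = 571.000
M(incongruent) = 4138/6 = 689.667
Difference = 689.667 − 571.000 = 118.667 ms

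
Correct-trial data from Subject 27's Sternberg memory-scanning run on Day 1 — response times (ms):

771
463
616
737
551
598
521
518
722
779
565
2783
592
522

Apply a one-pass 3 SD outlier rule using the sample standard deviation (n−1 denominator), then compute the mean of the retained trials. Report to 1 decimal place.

n = 14, ΣRT = 10738, M = 767.000
Σ(x−M)² = 4511746.00; s = √(4511746.00/13) = 589.116
Cutoffs: 767.000 ± 3·589.116 → [-1000.3, 2534.3]
Outside: 2783 → excluded.
Retained (n=13): Σ = 7955, mean = 7955/13 = 611.923

611.9 ms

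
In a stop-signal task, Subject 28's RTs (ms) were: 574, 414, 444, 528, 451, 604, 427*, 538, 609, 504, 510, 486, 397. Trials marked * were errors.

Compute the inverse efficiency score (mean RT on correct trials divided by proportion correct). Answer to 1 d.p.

Correct trials (n=12): 574, 414, 444, 528, 451, 604, 538, 609, 504, 510, 486, 397
Mean correct RT = 6059/12 = 504.9167 ms
Proportion correct = 12/13
IES = 504.9167 / (12/13) = 546.993 ms

547.0 ms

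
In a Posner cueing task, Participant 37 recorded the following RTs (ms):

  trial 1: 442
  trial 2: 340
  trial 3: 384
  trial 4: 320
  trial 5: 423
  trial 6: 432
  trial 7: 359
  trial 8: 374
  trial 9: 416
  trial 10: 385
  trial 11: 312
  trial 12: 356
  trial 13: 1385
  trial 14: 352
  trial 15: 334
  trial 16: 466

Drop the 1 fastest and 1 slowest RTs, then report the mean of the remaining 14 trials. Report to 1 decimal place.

Sorted: 312, 320, 334, 340, 352, 356, 359, 374, 384, 385, 416, 423, 432, 442, 466, 1385
Drop lowest 1 (312) and highest 1 (1385)
Remaining (n=14): Σ = 5383, mean = 5383/14 = 384.500

384.5 ms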